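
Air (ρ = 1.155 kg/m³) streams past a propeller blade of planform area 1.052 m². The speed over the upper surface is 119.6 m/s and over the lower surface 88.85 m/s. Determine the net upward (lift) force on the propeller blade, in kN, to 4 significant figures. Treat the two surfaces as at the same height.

From P + ½ρv² = const at equal height, P_low − P_up = ½ρ(v_up² − v_low²).
ΔP = ½·1.155·(119.6² − 88.85²) = 3702 Pa.
Lift = ΔP · A = 3702 × 1.052 = 3894 N.

F ≈ 3.894 kN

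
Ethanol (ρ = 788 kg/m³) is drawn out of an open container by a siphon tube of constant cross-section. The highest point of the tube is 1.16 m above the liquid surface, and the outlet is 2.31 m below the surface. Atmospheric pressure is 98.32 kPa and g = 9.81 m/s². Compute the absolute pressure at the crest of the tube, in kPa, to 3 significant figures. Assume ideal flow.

The outlet speed comes from Torricelli: v = √(2g·2.31) = 6.73 m/s.
The bore is uniform, so the speed at the crest is the same v. Bernoulli surface→crest: P_atm = P_top + ½ρv² + ρg·h_top.
P_top = 98320 − ½·788·6.73² − 788·9.81·1.16 = 71500 Pa.

P_top ≈ 71.5 kPa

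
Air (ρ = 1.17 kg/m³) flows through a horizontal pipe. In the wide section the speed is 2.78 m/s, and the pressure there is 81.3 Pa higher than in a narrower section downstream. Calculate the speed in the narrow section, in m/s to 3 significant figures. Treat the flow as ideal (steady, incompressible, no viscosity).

Along the level pipe P + ½ρv² is conserved, hence v₂² = v₁² + 2(P₁ − P₂)/ρ.
v₂ = √(2.78² + 2·81.3/1.17) = √(7.73 + 139) = 12.1 m/s.

v₂ = 12.1 m/s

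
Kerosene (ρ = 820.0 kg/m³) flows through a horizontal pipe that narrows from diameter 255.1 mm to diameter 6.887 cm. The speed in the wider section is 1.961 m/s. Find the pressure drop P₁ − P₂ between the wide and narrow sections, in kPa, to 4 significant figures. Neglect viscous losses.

Continuity gives A₁v₁ = A₂v₂, so v₂ = (511.1 cm²)/(37.25 cm²) × 1.961 m/s = 26.91 m/s.
The pipe is horizontal, so Bernoulli reduces to P₁ + ½ρv₁² = P₂ + ½ρv₂².
P₁ − P₂ = ½·820.0·(26.91² − 1.961²) = ½·820.0·720.1 = 295200 Pa.

295.2 kPa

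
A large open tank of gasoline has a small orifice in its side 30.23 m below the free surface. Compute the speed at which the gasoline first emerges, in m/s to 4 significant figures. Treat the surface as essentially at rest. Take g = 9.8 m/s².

v = 24.34 m/s

With the surface at rest and both surface and jet at atmospheric pressure, Bernoulli gives ρg h = ½ρv², so v = √(2gh) = √(2·9.8·30.23) = 24.34 m/s.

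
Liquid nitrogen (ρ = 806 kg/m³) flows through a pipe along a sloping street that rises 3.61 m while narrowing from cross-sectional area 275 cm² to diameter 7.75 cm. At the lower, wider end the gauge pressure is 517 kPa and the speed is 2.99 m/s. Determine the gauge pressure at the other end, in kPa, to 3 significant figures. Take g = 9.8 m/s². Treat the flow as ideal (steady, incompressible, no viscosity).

P₂ = 370 kPa

Mass conservation (A₁v₁ = A₂v₂) gives v₂ = 2.99 × 275/47.2 = 17.4 m/s.
Energy conservation along the streamline gives P₂ = P₁ − ½ρ(v₂² − v₁²) − ρg(h₂ − h₁).
P₂ = 517000 + ½·806·(2.99² − 17.4²) − 806·9.8·(+3.61) = 517000 + (-119000) − (28500) = 370000 Pa.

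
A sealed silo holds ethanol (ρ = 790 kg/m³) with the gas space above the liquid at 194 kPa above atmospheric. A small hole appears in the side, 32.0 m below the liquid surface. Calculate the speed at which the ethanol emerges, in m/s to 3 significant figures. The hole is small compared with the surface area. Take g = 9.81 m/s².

33.5 m/s

Take point 1 at the surface (v₁ ≈ 0) and point 2 at the hole (at atmospheric pressure). Bernoulli: P₁ + ρg h = P_atm + ½ρv₂².
With P₁ − P_atm = 194000 Pa, v₂ = √(2gh + 2ΔP/ρ) = √(2·9.81·32.0 + 2·194000/790) = 33.5 m/s.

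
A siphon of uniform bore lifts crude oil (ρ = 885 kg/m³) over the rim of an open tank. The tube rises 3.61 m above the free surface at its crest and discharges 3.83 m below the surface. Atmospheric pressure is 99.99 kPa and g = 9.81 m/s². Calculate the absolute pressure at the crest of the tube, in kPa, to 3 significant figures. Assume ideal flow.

35.4 kPa

The outlet speed comes from Torricelli: v = √(2g·3.83) = 8.67 m/s.
With constant cross-section the crest speed equals v; applying Bernoulli from the surface up to the crest, P_top = P_atm − ½ρv² − ρg·h_top.
P_top = 99990 − ½·885·8.67² − 885·9.81·3.61 = 35400 Pa.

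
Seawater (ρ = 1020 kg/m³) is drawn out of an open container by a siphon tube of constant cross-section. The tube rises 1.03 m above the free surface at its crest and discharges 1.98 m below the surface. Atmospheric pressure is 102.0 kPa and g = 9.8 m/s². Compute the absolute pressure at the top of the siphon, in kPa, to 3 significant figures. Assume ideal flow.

P_top = 71.9 kPa

Bernoulli surface→outlet gives ½v² = g·h_out, so v = √(2·9.8·1.98) = 6.23 m/s.
Continuity keeps v the same throughout the tube; from surface to crest, P_atm + 0 = P_top + ½ρv² + ρg·h_top.
P_top = 102000 − ½·1020·6.23² − 1020·9.8·1.03 = 71900 Pa.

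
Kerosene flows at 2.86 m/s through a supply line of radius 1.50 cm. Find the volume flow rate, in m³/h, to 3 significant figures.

Q ≈ 7.28 m³/h

Q = A·v = 0.000707 m² × 2.86 m/s = 0.00202 m³/s.
Converting: 0.00202 m³/s × 3600 = 7.28 m³/h.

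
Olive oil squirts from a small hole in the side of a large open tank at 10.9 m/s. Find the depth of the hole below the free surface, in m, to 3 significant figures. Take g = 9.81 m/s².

h = 6.06 m

Torricelli: v = √(2gh), so h = v²/(2g).
h = 10.9²/(2·9.81) = 119/19.62 = 6.06 m.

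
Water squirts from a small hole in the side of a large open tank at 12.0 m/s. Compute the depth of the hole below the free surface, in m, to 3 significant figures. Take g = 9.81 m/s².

Inverting v = √(2gh) gives h = v² / 2g.
h = 12.0²/(2·9.81) = 144/19.62 = 7.34 m.

h = 7.34 m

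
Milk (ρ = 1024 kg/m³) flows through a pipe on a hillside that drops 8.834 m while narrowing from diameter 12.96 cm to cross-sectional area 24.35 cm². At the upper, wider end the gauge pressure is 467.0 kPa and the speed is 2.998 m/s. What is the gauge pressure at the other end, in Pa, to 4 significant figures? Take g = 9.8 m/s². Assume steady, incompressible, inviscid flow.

P₂ ≈ 425200 Pa

By continuity, v₂ = v₁·A₁/A₂ = 2.998·(131.9/24.35) = 16.24 m/s.
Applying Bernoulli between the two ends and solving for P₂: P₂ = P₁ + ½ρ(v₁² − v₂²) − ρgΔh.
P₂ = 467000 + ½·1024·(2.998² − 16.24²) − 1024·9.8·(−8.834) = 467000 + (-130500) − (-88650) = 425200 Pa.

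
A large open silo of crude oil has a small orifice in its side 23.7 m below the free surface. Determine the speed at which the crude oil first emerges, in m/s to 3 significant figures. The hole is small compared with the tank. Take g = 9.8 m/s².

Torricelli's result v = √(2gh) gives v = √(2·9.8·23.7) = 21.6 m/s.

v ≈ 21.6 m/s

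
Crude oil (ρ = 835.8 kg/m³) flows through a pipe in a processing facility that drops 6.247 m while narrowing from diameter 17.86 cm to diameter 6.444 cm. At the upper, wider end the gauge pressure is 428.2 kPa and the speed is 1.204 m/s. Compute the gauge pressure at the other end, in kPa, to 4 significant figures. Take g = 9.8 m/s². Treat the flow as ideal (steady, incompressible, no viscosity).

P₂ ≈ 444.2 kPa

Continuity gives A₁v₁ = A₂v₂, so v₂ = (250.5 cm²)/(32.61 cm²) × 1.204 m/s = 9.249 m/s.
Energy conservation along the streamline gives P₂ = P₁ − ½ρ(v₂² − v₁²) − ρg(h₂ − h₁).
P₂ = 428200 + ½·835.8·(1.204² − 9.249²) − 835.8·9.8·(−6.247) = 428200 + (-35140) − (-51170) = 444200 Pa.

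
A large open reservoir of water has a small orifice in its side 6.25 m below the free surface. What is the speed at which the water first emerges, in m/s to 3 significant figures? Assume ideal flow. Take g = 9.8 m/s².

Torricelli's result v = √(2gh) gives v = √(2·9.8·6.25) = 11.1 m/s.

11.1 m/s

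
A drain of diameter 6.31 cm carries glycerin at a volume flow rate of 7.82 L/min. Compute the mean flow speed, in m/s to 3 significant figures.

Q = 7.82 L/min = 0.000130 m³/s.
v = Q/A = 0.000130 / 0.00313 = 0.0417 m/s.

0.0417 m/s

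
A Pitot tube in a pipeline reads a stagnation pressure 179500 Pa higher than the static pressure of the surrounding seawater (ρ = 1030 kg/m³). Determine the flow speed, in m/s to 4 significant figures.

18.67 m/s

Bernoulli between the free stream and the stagnation point: ½ρv² = P_stag − P_static.
v = √(2ΔP/ρ) = √(2·179500/1030) = 18.67 m/s.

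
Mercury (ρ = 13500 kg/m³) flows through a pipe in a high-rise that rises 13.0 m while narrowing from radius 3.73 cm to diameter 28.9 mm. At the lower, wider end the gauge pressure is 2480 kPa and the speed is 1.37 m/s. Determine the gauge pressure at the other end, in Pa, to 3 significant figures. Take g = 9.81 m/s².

Mass conservation (A₁v₁ = A₂v₂) gives v₂ = 1.37 × 43.7/6.56 = 9.13 m/s.
Energy conservation along the streamline gives P₂ = P₁ − ½ρ(v₂² − v₁²) − ρg(h₂ − h₁).
P₂ = 2480000 + ½·13500·(1.37² − 9.13²) − 13500·9.81·(+13.0) = 2480000 + (-550000) − (1720000) = 209000 Pa.

P₂ ≈ 209000 Pa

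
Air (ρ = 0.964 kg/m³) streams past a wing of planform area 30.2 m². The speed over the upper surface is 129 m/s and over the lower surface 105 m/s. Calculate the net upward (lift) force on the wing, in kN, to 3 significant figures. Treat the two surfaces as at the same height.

The faster flow above has the lower pressure; Bernoulli (same height) gives ΔP = ½ρ(v_up² − v_low²).
ΔP = ½·0.964·(129² − 105²) = 2710 Pa.
Lift = ΔP · A = 2710 × 30.2 = 81700 N.

F ≈ 81.7 kN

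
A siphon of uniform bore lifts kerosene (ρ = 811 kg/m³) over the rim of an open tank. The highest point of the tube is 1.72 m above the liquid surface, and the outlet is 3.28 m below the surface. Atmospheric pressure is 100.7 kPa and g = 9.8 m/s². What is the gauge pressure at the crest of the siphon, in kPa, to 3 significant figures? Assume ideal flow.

From the surface to the outlet (both open to atmosphere, surface at rest): v = √(2g·h_out) = √(2·9.8·3.28) = 8.02 m/s.
With constant cross-section the crest speed equals v; applying Bernoulli from the surface up to the crest, P_top = P_atm − ½ρv² − ρg·h_top.
P_top = 100700 − ½·811·8.02² − 811·9.8·1.72 = 61000 Pa. So P_gauge = P_top − P_atm = -39700 Pa.

P_gauge = -39.7 kPa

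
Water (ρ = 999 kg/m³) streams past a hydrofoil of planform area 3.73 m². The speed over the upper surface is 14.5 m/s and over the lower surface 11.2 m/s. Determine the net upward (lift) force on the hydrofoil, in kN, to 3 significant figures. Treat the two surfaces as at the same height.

F = 158 kN

From P + ½ρv² = const at equal height, P_low − P_up = ½ρ(v_up² − v_low²).
ΔP = ½·999·(14.5² − 11.2²) = 42400 Pa.
Lift = ΔP · A = 42400 × 3.73 = 158000 N.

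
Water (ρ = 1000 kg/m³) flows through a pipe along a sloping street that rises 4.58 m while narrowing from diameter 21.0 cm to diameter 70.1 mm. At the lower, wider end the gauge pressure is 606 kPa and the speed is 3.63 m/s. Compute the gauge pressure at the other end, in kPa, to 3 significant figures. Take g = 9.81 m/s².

By continuity, v₂ = v₁·A₁/A₂ = 3.63·(346/38.6) = 32.6 m/s.
Applying Bernoulli between the two ends and solving for P₂: P₂ = P₁ + ½ρ(v₁² − v₂²) − ρgΔh.
P₂ = 606000 + ½·1000·(3.63² − 32.6²) − 1000·9.81·(+4.58) = 606000 + (-524000) − (44900) = 37000 Pa.

37.0 kPa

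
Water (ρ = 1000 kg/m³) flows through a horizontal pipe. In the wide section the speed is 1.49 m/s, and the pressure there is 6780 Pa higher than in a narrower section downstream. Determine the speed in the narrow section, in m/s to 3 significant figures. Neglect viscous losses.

Horizontal Bernoulli: P₁ + ½ρv₁² = P₂ + ½ρv₂², so v₂² = v₁² + 2(P₁ − P₂)/ρ.
v₂ = √(1.49² + 2·6780/1000) = √(2.22 + 13.6) = 3.97 m/s.

3.97 m/s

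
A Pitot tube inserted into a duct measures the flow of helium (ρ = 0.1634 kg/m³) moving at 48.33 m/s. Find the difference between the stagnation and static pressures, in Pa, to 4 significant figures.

Bernoulli between the free stream and the stagnation point: ½ρv² = P_stag − P_static.
ΔP = ½·0.1634·48.33² = 190.8 Pa.

ΔP ≈ 190.8 Pa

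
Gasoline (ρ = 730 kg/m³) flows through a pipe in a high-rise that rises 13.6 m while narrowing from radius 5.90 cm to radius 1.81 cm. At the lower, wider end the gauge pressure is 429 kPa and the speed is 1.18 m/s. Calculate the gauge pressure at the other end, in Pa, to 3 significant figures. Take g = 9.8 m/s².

P₂ ≈ 275000 Pa

The volume flow rate is constant, so v₂ = (A₁/A₂)v₁ = (109/10.3)·1.18 = 12.5 m/s.
Applying Bernoulli between the two ends and solving for P₂: P₂ = P₁ + ½ρ(v₁² − v₂²) − ρgΔh.
P₂ = 429000 + ½·730·(1.18² − 12.5²) − 730·9.8·(+13.6) = 429000 + (-56900) − (97300) = 275000 Pa.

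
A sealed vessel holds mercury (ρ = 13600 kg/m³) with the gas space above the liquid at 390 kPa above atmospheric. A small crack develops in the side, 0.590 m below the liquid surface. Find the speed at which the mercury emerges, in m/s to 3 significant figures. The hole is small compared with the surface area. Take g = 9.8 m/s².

v ≈ 8.30 m/s

Take point 1 at the surface (v₁ ≈ 0) and point 2 at the hole (at atmospheric pressure). Bernoulli: P₁ + ρg h = P_atm + ½ρv₂².
With P₁ − P_atm = 390000 Pa, v₂ = √(2gh + 2ΔP/ρ) = √(2·9.8·0.590 + 2·390000/13600) = 8.30 m/s.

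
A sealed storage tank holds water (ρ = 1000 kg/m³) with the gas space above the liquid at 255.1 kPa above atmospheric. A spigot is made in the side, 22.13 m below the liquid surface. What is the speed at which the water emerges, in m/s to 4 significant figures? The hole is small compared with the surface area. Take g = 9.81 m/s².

v = 30.73 m/s

Take point 1 at the surface (v₁ ≈ 0) and point 2 at the hole (at atmospheric pressure). Bernoulli: P₁ + ρg h = P_atm + ½ρv₂².
With P₁ − P_atm = 255100 Pa, v₂ = √(2gh + 2ΔP/ρ) = √(2·9.81·22.13 + 2·255100/1000) = 30.73 m/s.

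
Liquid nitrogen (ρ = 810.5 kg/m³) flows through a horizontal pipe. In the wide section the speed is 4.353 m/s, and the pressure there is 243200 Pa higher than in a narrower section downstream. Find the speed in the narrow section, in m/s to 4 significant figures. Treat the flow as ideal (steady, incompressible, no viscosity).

v₂ ≈ 24.88 m/s

Horizontal Bernoulli: P₁ + ½ρv₁² = P₂ + ½ρv₂², so v₂² = v₁² + 2(P₁ − P₂)/ρ.
v₂ = √(4.353² + 2·243200/810.5) = √(18.95 + 600.1) = 24.88 m/s.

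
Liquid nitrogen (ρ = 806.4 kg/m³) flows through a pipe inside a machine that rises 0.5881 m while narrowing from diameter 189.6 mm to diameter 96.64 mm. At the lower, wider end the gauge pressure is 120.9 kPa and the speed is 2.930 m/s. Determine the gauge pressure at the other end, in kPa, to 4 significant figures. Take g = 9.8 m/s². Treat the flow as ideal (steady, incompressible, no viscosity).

By continuity, v₂ = v₁·A₁/A₂ = 2.930·(282.3/73.35) = 11.28 m/s.
Bernoulli: P₁ + ½ρv₁² + ρg h₁ = P₂ + ½ρv₂² + ρg h₂, so P₂ = P₁ + ½ρ(v₁² − v₂²) − ρg(h₂ − h₁).
P₂ = 120900 + ½·806.4·(2.930² − 11.28²) − 806.4·9.8·(+0.5881) = 120900 + (-47820) − (4648) = 68430 Pa.

P₂ ≈ 68.43 kPa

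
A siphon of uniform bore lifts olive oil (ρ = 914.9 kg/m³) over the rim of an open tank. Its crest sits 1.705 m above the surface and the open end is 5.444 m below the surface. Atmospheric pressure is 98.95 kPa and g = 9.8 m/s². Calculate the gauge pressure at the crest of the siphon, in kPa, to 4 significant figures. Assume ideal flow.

Bernoulli surface→outlet gives ½v² = g·h_out, so v = √(2·9.8·5.444) = 10.33 m/s.
With constant cross-section the crest speed equals v; applying Bernoulli from the surface up to the crest, P_top = P_atm − ½ρv² − ρg·h_top.
P_top = 98950 − ½·914.9·10.33² − 914.9·9.8·1.705 = 34850 Pa. So P_gauge = P_top − P_atm = -64100 Pa.

P_gauge = -64.10 kPa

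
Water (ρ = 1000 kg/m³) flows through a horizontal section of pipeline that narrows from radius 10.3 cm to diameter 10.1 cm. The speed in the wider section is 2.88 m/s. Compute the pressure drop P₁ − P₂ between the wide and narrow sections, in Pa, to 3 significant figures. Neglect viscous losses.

The volume flow rate is constant, so v₂ = (A₁/A₂)v₁ = (333/80.1)·2.88 = 12.0 m/s.
With no height change, Bernoulli's equation is P₁ + ½ρv₁² = P₂ + ½ρv₂².
P₁ − P₂ = ½·1000·(12.0² − 2.88²) = ½·1000·135 = 67600 Pa.

ΔP ≈ 67600 Pa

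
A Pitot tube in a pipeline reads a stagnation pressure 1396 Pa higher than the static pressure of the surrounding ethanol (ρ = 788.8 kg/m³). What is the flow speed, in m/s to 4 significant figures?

Bernoulli between the free stream and the stagnation point: ½ρv² = P_stag − P_static.
v = √(2ΔP/ρ) = √(2·1396/788.8) = 1.881 m/s.

v = 1.881 m/s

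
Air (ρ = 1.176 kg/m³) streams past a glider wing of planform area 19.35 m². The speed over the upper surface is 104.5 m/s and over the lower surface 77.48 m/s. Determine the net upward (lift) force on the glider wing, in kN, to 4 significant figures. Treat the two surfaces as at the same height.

F ≈ 55.95 kN

With equal heights on the two surfaces, Bernoulli gives P_lower − P_upper = ½ρ(v_upper² − v_lower²).
ΔP = ½·1.176·(104.5² − 77.48²) = 2891 Pa.
Lift = ΔP · A = 2891 × 19.35 = 55950 N.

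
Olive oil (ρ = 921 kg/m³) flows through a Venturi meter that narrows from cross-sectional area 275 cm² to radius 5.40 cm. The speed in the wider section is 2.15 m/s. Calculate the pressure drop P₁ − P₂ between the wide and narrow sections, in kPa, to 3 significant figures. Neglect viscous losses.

ΔP = 17.1 kPa

By continuity, v₂ = v₁·A₁/A₂ = 2.15·(275/91.6) = 6.45 m/s.
The pipe is horizontal, so Bernoulli reduces to P₁ + ½ρv₁² = P₂ + ½ρv₂².
P₁ − P₂ = ½·921·(6.45² − 2.15²) = ½·921·37.0 = 17100 Pa.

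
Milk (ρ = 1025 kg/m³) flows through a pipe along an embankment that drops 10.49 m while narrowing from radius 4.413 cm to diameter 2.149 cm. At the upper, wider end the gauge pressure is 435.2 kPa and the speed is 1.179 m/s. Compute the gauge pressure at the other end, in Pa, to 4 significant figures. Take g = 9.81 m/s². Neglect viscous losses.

Continuity gives A₁v₁ = A₂v₂, so v₂ = (61.18 cm²)/(3.627 cm²) × 1.179 m/s = 19.89 m/s.
Applying Bernoulli between the two ends and solving for P₂: P₂ = P₁ + ½ρ(v₁² − v₂²) − ρgΔh.
P₂ = 435200 + ½·1025·(1.179² − 19.89²) − 1025·9.81·(−10.49) = 435200 + (-202000) − (-105500) = 338700 Pa.

P₂ = 338700 Pa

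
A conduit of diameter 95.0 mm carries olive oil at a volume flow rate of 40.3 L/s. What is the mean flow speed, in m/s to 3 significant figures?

v = 5.69 m/s

Q = 40.3 L/s = 0.0403 m³/s.
v = Q/A = 0.0403 / 0.00709 = 5.69 m/s.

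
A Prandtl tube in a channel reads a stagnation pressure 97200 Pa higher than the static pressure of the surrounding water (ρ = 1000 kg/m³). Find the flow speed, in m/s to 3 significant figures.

v ≈ 13.9 m/s

The dynamic pressure equals the rise in static pressure at the stagnation point: ΔP = ½ρv².
v = √(2ΔP/ρ) = √(2·97200/1000) = 13.9 m/s.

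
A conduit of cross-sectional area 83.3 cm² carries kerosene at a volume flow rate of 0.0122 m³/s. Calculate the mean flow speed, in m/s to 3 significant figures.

v ≈ 1.46 m/s

Q = 0.0122 m³/s = 0.0122 m³/s.
v = Q/A = 0.0122 / 0.00833 = 1.46 m/s.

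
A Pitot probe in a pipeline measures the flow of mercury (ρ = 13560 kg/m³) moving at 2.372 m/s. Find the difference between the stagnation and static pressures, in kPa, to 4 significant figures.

38.15 kPa

Bernoulli between the free stream and the stagnation point: ½ρv² = P_stag − P_static.
ΔP = ½·13560·2.372² = 38150 Pa.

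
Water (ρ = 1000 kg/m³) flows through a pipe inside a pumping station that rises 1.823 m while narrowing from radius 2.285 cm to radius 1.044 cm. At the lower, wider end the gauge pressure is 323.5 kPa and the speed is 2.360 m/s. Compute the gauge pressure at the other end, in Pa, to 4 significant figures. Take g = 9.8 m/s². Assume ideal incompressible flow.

P₂ = 244500 Pa

Mass conservation (A₁v₁ = A₂v₂) gives v₂ = 2.360 × 16.40/3.424 = 11.31 m/s.
Bernoulli: P₁ + ½ρv₁² + ρg h₁ = P₂ + ½ρv₂² + ρg h₂, so P₂ = P₁ + ½ρ(v₁² − v₂²) − ρg(h₂ − h₁).
P₂ = 323500 + ½·1000·(2.360² − 11.31²) − 1000·9.8·(+1.823) = 323500 + (-61120) − (17870) = 244500 Pa.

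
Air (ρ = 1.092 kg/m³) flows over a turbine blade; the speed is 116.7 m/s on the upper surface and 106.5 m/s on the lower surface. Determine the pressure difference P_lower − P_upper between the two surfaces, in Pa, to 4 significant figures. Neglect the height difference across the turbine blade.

With negligible Δh, P + ½ρv² is constant, so P_low − P_up = ½ρ(v_up² − v_low²).
ΔP = ½·1.092·(116.7² − 106.5²) = 1243 Pa.

ΔP ≈ 1243 Pa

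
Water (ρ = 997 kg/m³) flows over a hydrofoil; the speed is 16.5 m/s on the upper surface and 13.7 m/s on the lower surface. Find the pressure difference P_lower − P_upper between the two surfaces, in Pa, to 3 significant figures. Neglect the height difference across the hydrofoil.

Bernoulli (same height): P_lower − P_upper = ½ρ(v_upper² − v_lower²).
ΔP = ½·997·(16.5² − 13.7²) = 42200 Pa.

ΔP ≈ 42200 Pa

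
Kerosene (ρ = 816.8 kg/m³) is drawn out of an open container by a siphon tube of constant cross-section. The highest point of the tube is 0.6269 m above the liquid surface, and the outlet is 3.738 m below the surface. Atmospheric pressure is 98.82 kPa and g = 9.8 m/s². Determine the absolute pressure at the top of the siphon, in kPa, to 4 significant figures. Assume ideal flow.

63.88 kPa

From the surface to the outlet (both open to atmosphere, surface at rest): v = √(2g·h_out) = √(2·9.8·3.738) = 8.559 m/s.
The bore is uniform, so the speed at the crest is the same v. Bernoulli surface→crest: P_atm = P_top + ½ρv² + ρg·h_top.
P_top = 98820 − ½·816.8·8.559² − 816.8·9.8·0.6269 = 63880 Pa.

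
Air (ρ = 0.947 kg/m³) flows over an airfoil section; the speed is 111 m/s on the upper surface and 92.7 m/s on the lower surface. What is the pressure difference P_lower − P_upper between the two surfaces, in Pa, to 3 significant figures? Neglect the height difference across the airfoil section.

ΔP ≈ 1770 Pa

The pressure is lower where the speed is higher: ΔP = ½ρ(v_up² − v_low²).
ΔP = ½·0.947·(111² − 92.7²) = 1770 Pa.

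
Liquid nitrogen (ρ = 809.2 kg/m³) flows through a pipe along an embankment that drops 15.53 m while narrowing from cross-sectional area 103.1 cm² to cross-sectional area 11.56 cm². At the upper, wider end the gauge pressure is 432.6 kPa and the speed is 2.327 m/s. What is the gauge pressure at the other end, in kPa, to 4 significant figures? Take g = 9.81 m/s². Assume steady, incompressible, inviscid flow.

The volume flow rate is constant, so v₂ = (A₁/A₂)v₁ = (103.1/11.56)·2.327 = 20.75 m/s.
Energy conservation along the streamline gives P₂ = P₁ − ½ρ(v₂² − v₁²) − ρg(h₂ − h₁).
P₂ = 432600 + ½·809.2·(2.327² − 20.75²) − 809.2·9.81·(−15.53) = 432600 + (-172100) − (-123300) = 383800 Pa.

P₂ ≈ 383.8 kPa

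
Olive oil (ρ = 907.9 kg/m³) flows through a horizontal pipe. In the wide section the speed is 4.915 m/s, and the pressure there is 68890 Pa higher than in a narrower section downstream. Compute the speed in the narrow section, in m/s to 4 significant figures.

v₂ ≈ 13.26 m/s

Along the level pipe P + ½ρv² is conserved, hence v₂² = v₁² + 2(P₁ − P₂)/ρ.
v₂ = √(4.915² + 2·68890/907.9) = √(24.16 + 151.8) = 13.26 m/s.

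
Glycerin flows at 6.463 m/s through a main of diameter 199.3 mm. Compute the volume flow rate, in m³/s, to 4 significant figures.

Q = 0.2016 m³/s

Q = A·v = 0.03120 m² × 6.463 m/s = 0.2016 m³/s.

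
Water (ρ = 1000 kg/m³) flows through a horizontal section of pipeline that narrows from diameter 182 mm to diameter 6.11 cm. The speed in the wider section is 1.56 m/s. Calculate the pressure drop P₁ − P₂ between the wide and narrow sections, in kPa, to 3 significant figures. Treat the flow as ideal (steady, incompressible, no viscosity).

ΔP ≈ 94.6 kPa

Mass conservation (A₁v₁ = A₂v₂) gives v₂ = 1.56 × 260/29.3 = 13.8 m/s.
Along the horizontal streamline, P + ½ρv² is constant.
P₁ − P₂ = ½·1000·(13.8² − 1.56²) = ½·1000·189 = 94600 Pa.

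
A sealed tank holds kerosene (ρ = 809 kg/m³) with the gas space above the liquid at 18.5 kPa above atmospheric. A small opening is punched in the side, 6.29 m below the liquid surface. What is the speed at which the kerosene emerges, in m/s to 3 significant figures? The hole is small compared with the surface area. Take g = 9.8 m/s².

Take point 1 at the surface (v₁ ≈ 0) and point 2 at the hole (at atmospheric pressure). Bernoulli: P₁ + ρg h = P_atm + ½ρv₂².
With P₁ − P_atm = 18500 Pa, v₂ = √(2gh + 2ΔP/ρ) = √(2·9.8·6.29 + 2·18500/809) = 13.0 m/s.

v ≈ 13.0 m/s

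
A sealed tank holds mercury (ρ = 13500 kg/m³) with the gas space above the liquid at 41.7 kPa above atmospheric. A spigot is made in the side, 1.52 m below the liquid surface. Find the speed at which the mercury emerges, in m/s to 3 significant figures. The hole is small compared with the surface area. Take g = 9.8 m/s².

Take point 1 at the surface (v₁ ≈ 0) and point 2 at the hole (at atmospheric pressure). Bernoulli: P₁ + ρg h = P_atm + ½ρv₂².
With P₁ − P_atm = 41700 Pa, v₂ = √(2gh + 2ΔP/ρ) = √(2·9.8·1.52 + 2·41700/13500) = 6.00 m/s.

v = 6.00 m/s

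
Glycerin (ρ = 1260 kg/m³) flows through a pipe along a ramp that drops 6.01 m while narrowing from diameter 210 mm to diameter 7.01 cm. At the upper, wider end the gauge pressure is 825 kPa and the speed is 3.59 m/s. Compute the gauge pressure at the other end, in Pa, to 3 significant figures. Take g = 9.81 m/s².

P₂ = 253000 Pa

Continuity gives A₁v₁ = A₂v₂, so v₂ = (346 cm²)/(38.6 cm²) × 3.59 m/s = 32.2 m/s.
Energy conservation along the streamline gives P₂ = P₁ − ½ρ(v₂² − v₁²) − ρg(h₂ − h₁).
P₂ = 825000 + ½·1260·(3.59² − 32.2²) − 1260·9.81·(−6.01) = 825000 + (-646000) − (-74300) = 253000 Pa.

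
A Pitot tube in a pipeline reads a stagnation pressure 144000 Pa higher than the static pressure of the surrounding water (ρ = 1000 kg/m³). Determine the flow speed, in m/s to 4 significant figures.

v = 16.97 m/s

The dynamic pressure equals the rise in static pressure at the stagnation point: ΔP = ½ρv².
v = √(2ΔP/ρ) = √(2·144000/1000) = 16.97 m/s.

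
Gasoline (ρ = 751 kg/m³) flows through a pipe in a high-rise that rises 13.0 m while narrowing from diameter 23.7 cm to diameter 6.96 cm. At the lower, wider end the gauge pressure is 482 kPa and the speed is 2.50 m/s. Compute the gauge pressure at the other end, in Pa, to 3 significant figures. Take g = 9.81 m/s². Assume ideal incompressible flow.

The volume flow rate is constant, so v₂ = (A₁/A₂)v₁ = (441/38.0)·2.50 = 29.0 m/s.
Applying Bernoulli between the two ends and solving for P₂: P₂ = P₁ + ½ρ(v₁² − v₂²) − ρgΔh.
P₂ = 482000 + ½·751·(2.50² − 29.0²) − 751·9.81·(+13.0) = 482000 + (-313000) − (95800) = 73000 Pa.

73000 Pa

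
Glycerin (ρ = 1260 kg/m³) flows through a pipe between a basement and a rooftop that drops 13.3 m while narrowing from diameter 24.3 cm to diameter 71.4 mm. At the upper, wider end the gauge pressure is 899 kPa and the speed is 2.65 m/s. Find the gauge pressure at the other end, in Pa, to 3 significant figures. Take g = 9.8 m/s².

By continuity, v₂ = v₁·A₁/A₂ = 2.65·(464/40.0) = 30.7 m/s.
Energy conservation along the streamline gives P₂ = P₁ − ½ρ(v₂² − v₁²) − ρg(h₂ − h₁).
P₂ = 899000 + ½·1260·(2.65² − 30.7²) − 1260·9.8·(−13.3) = 899000 + (-589000) − (-164000) = 474000 Pa.

P₂ = 474000 Pa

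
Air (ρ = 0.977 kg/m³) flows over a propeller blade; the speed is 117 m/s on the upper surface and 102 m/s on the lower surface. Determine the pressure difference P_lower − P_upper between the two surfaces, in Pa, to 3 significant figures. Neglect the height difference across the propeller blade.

1600 Pa

Bernoulli (same height): P_lower − P_upper = ½ρ(v_upper² − v_lower²).
ΔP = ½·0.977·(117² − 102²) = 1600 Pa.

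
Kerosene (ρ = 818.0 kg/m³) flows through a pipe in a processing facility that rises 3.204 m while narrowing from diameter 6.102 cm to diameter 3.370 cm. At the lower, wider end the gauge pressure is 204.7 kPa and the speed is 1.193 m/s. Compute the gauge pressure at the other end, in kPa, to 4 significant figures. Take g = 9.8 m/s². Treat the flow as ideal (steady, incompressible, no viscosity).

P₂ ≈ 173.3 kPa

The volume flow rate is constant, so v₂ = (A₁/A₂)v₁ = (29.24/8.920)·1.193 = 3.911 m/s.
Bernoulli: P₁ + ½ρv₁² + ρg h₁ = P₂ + ½ρv₂² + ρg h₂, so P₂ = P₁ + ½ρ(v₁² − v₂²) − ρg(h₂ − h₁).
P₂ = 204700 + ½·818.0·(1.193² − 3.911²) − 818.0·9.8·(+3.204) = 204700 + (-5675) − (25680) = 173300 Pa.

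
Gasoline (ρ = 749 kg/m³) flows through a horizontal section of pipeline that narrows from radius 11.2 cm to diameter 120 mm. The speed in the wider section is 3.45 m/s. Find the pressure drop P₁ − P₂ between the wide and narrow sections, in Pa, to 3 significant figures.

ΔP = 49700 Pa

Continuity gives A₁v₁ = A₂v₂, so v₂ = (394 cm²)/(113 cm²) × 3.45 m/s = 12.0 m/s.
Along the horizontal streamline, P + ½ρv² is constant.
P₁ − P₂ = ½·749·(12.0² − 3.45²) = ½·749·133 = 49700 Pa.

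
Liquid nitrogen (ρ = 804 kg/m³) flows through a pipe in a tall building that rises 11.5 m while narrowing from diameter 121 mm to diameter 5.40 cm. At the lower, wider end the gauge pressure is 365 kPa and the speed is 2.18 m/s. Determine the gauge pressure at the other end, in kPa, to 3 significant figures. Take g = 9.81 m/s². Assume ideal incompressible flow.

P₂ ≈ 228 kPa

Continuity gives A₁v₁ = A₂v₂, so v₂ = (115 cm²)/(22.9 cm²) × 2.18 m/s = 10.9 m/s.
Bernoulli: P₁ + ½ρv₁² + ρg h₁ = P₂ + ½ρv₂² + ρg h₂, so P₂ = P₁ + ½ρ(v₁² − v₂²) − ρg(h₂ − h₁).
P₂ = 365000 + ½·804·(2.18² − 10.9²) − 804·9.81·(+11.5) = 365000 + (-46300) − (90700) = 228000 Pa.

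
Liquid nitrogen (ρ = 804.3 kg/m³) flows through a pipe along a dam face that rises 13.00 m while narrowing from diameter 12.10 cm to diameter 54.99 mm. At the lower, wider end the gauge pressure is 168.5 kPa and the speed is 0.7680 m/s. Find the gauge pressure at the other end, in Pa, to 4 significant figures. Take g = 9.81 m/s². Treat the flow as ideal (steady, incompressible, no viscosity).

By continuity, v₂ = v₁·A₁/A₂ = 0.7680·(115.0/23.75) = 3.718 m/s.
Bernoulli: P₁ + ½ρv₁² + ρg h₁ = P₂ + ½ρv₂² + ρg h₂, so P₂ = P₁ + ½ρ(v₁² − v₂²) − ρg(h₂ − h₁).
P₂ = 168500 + ½·804.3·(0.7680² − 3.718²) − 804.3·9.81·(+13.00) = 168500 + (-5323) − (102600) = 60600 Pa.

P₂ ≈ 60600 Pa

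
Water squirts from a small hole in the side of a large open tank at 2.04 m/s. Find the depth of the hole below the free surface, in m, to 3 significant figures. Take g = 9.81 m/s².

Torricelli: v = √(2gh), so h = v²/(2g).
h = 2.04²/(2·9.81) = 4.16/19.62 = 0.212 m.

h ≈ 0.212 m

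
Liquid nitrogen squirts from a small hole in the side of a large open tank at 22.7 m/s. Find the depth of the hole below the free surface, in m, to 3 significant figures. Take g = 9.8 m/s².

h ≈ 26.3 m

Inverting v = √(2gh) gives h = v² / 2g.
h = 22.7²/(2·9.8) = 515/19.60 = 26.3 m.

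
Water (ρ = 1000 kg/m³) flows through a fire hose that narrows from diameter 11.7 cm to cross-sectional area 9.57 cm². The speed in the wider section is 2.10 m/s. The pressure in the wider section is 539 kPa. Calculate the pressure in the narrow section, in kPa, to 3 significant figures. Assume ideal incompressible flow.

P₂ = 263 kPa

The volume flow rate is constant, so v₂ = (A₁/A₂)v₁ = (108/9.57)·2.10 = 23.6 m/s.
The pipe is horizontal, so Bernoulli reduces to P₁ + ½ρv₁² = P₂ + ½ρv₂².
P₂ = P₁ − ½ρ(v₂² − v₁²) = 539000 − ½·1000·(23.6² − 2.10²) = 539000 − 276000 = 263000 Pa.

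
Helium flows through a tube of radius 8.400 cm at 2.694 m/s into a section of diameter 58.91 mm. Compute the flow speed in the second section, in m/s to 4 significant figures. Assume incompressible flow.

The volume flow rate is constant, so v₂ = (A₁/A₂)v₁ = (221.7/27.26)·2.694 = 21.91 m/s.

v₂ ≈ 21.91 m/s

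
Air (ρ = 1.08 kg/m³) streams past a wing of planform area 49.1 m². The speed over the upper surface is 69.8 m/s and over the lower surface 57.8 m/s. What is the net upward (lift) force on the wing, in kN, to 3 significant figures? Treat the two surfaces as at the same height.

F = 40.6 kN

The faster flow above has the lower pressure; Bernoulli (same height) gives ΔP = ½ρ(v_up² − v_low²).
ΔP = ½·1.08·(69.8² − 57.8²) = 827 Pa.
Lift = ΔP · A = 827 × 49.1 = 40600 N.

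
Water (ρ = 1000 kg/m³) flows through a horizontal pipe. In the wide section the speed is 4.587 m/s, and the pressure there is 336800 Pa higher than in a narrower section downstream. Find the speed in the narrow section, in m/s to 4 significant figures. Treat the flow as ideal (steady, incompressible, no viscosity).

Horizontal Bernoulli: P₁ + ½ρv₁² = P₂ + ½ρv₂², so v₂² = v₁² + 2(P₁ − P₂)/ρ.
v₂ = √(4.587² + 2·336800/1000) = √(21.04 + 673.6) = 26.36 m/s.

v₂ ≈ 26.36 m/s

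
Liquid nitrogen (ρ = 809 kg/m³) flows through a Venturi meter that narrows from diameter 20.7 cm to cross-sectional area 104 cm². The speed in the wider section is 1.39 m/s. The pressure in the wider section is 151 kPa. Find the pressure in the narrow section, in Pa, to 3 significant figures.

Mass conservation (A₁v₁ = A₂v₂) gives v₂ = 1.39 × 337/104 = 4.50 m/s.
Along the horizontal streamline, P + ½ρv² is constant.
P₂ = P₁ − ½ρ(v₂² − v₁²) = 151000 − ½·809·(4.50² − 1.39²) = 151000 − 7400 = 144000 Pa.

144000 Pa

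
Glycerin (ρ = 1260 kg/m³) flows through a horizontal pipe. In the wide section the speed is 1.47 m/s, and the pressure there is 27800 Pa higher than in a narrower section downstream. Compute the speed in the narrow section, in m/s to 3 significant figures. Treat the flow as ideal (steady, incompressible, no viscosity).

Horizontal Bernoulli: P₁ + ½ρv₁² = P₂ + ½ρv₂², so v₂² = v₁² + 2(P₁ − P₂)/ρ.
v₂ = √(1.47² + 2·27800/1260) = √(2.16 + 44.1) = 6.80 m/s.

v₂ ≈ 6.80 m/s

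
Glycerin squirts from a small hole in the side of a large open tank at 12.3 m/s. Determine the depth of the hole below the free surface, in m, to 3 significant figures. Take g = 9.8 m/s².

h ≈ 7.72 m

Inverting v = √(2gh) gives h = v² / 2g.
h = 12.3²/(2·9.8) = 151/19.60 = 7.72 m.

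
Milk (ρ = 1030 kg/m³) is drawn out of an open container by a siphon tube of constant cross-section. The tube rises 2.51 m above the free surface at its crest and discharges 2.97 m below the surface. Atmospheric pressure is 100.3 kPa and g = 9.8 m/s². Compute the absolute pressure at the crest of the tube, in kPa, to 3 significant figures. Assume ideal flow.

The outlet speed comes from Torricelli: v = √(2g·2.97) = 7.63 m/s.
The bore is uniform, so the speed at the crest is the same v. Bernoulli surface→crest: P_atm = P_top + ½ρv² + ρg·h_top.
P_top = 100300 − ½·1030·7.63² − 1030·9.8·2.51 = 45000 Pa.

45.0 kPa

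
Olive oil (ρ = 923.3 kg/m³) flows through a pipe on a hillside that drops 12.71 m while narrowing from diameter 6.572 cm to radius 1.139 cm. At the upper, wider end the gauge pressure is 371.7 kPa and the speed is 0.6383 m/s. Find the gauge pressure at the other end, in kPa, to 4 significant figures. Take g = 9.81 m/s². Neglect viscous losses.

P₂ = 474.0 kPa

By continuity, v₂ = v₁·A₁/A₂ = 0.6383·(33.92/4.076) = 5.313 m/s.
Bernoulli: P₁ + ½ρv₁² + ρg h₁ = P₂ + ½ρv₂² + ρg h₂, so P₂ = P₁ + ½ρ(v₁² − v₂²) − ρg(h₂ − h₁).
P₂ = 371700 + ½·923.3·(0.6383² − 5.313²) − 923.3·9.81·(−12.71) = 371700 + (-12840) − (-115100) = 474000 Pa.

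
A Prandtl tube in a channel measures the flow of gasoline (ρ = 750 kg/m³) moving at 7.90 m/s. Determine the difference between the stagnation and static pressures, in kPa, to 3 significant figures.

23.4 kPa

Bernoulli between the free stream and the stagnation point: ½ρv² = P_stag − P_static.
ΔP = ½·750·7.90² = 23400 Pa.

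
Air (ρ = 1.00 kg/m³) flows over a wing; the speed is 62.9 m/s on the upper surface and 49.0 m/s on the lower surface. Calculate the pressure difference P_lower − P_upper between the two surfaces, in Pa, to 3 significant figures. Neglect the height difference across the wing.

ΔP ≈ 778 Pa

With negligible Δh, P + ½ρv² is constant, so P_low − P_up = ½ρ(v_up² − v_low²).
ΔP = ½·1.00·(62.9² − 49.0²) = 778 Pa.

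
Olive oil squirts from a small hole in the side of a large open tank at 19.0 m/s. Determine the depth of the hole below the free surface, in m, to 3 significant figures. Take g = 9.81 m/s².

Torricelli: v = √(2gh), so h = v²/(2g).
h = 19.0²/(2·9.81) = 361/19.62 = 18.4 m.

18.4 m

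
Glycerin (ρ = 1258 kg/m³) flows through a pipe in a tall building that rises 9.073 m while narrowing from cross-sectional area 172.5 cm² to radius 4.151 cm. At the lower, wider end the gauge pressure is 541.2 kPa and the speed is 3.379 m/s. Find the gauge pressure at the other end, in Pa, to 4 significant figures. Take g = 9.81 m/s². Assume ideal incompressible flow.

Mass conservation (A₁v₁ = A₂v₂) gives v₂ = 3.379 × 172.5/54.13 = 10.77 m/s.
Applying Bernoulli between the two ends and solving for P₂: P₂ = P₁ + ½ρ(v₁² − v₂²) − ρgΔh.
P₂ = 541200 + ½·1258·(3.379² − 10.77²) − 1258·9.81·(+9.073) = 541200 + (-65750) − (112000) = 363500 Pa.

P₂ = 363500 Pa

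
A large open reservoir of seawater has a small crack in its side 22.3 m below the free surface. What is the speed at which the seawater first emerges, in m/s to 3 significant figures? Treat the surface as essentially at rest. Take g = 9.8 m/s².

v ≈ 20.9 m/s

With the surface at rest and both surface and jet at atmospheric pressure, Bernoulli gives ρg h = ½ρv², so v = √(2gh) = √(2·9.8·22.3) = 20.9 m/s.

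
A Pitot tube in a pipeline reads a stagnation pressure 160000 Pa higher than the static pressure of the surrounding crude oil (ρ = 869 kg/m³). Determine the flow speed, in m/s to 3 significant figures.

v = 19.2 m/s

At the stagnation point the flow is brought to rest, so Bernoulli gives P_stag − P_static = ½ρv².
v = √(2ΔP/ρ) = √(2·160000/869) = 19.2 m/s.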